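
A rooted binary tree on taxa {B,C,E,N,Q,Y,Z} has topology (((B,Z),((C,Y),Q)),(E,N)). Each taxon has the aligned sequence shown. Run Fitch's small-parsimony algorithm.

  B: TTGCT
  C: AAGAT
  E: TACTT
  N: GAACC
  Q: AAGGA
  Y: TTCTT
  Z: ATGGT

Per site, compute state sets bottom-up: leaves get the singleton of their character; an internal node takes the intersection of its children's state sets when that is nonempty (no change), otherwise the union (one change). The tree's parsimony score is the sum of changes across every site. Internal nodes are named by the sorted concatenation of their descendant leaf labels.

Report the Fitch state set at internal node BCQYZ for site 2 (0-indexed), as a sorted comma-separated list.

G

[col 0] BZ: children B:{T}, Z:{A} ∪→ {A,T}; cost 1
[col 0] CY: children C:{A}, Y:{T} ∪→ {A,T}; cost 1
[col 0] CQY: children CY:{A,T}, Q:{A} ∩→ {A}; cost 0
[col 0] BCQYZ: children BZ:{A,T}, CQY:{A} ∩→ {A}; cost 0
[col 0] EN: children E:{T}, N:{G} ∪→ {G,T}; cost 1
[col 0] BCENQYZ: children BCQYZ:{A}, EN:{G,T} ∪→ {A,G,T}; cost 1
[col 1] BZ: children B:{T}, Z:{T} ∩→ {T}; cost 0
[col 1] CY: children C:{A}, Y:{T} ∪→ {A,T}; cost 1
[col 1] CQY: children CY:{A,T}, Q:{A} ∩→ {A}; cost 0
[col 1] BCQYZ: children BZ:{T}, CQY:{A} ∪→ {A,T}; cost 1
[col 1] EN: children E:{A}, N:{A} ∩→ {A}; cost 0
[col 1] BCENQYZ: children BCQYZ:{A,T}, EN:{A} ∩→ {A}; cost 0
[col 2] BZ: children B:{G}, Z:{G} ∩→ {G}; cost 0
[col 2] CY: children C:{G}, Y:{C} ∪→ {C,G}; cost 1
[col 2] CQY: children CY:{C,G}, Q:{G} ∩→ {G}; cost 0
[col 2] BCQYZ: children BZ:{G}, CQY:{G} ∩→ {G}; cost 0
[col 2] EN: children E:{C}, N:{A} ∪→ {A,C}; cost 1
[col 2] BCENQYZ: children BCQYZ:{G}, EN:{A,C} ∪→ {A,C,G}; cost 1
[col 3] BZ: children B:{C}, Z:{G} ∪→ {C,G}; cost 1
[col 3] CY: children C:{A}, Y:{T} ∪→ {A,T}; cost 1
[col 3] CQY: children CY:{A,T}, Q:{G} ∪→ {A,G,T}; cost 1
[col 3] BCQYZ: children BZ:{C,G}, CQY:{A,G,T} ∩→ {G}; cost 0
[col 3] EN: children E:{T}, N:{C} ∪→ {C,T}; cost 1
[col 3] BCENQYZ: children BCQYZ:{G}, EN:{C,T} ∪→ {C,G,T}; cost 1
[col 4] BZ: children B:{T}, Z:{T} ∩→ {T}; cost 0
[col 4] CY: children C:{T}, Y:{T} ∩→ {T}; cost 0
[col 4] CQY: children CY:{T}, Q:{A} ∪→ {A,T}; cost 1
[col 4] BCQYZ: children BZ:{T}, CQY:{A,T} ∩→ {T}; cost 0
[col 4] EN: children E:{T}, N:{C} ∪→ {C,T}; cost 1
[col 4] BCENQYZ: children BCQYZ:{T}, EN:{C,T} ∩→ {T}; cost 0
per-site changes: [4, 2, 3, 5, 2]; total = 16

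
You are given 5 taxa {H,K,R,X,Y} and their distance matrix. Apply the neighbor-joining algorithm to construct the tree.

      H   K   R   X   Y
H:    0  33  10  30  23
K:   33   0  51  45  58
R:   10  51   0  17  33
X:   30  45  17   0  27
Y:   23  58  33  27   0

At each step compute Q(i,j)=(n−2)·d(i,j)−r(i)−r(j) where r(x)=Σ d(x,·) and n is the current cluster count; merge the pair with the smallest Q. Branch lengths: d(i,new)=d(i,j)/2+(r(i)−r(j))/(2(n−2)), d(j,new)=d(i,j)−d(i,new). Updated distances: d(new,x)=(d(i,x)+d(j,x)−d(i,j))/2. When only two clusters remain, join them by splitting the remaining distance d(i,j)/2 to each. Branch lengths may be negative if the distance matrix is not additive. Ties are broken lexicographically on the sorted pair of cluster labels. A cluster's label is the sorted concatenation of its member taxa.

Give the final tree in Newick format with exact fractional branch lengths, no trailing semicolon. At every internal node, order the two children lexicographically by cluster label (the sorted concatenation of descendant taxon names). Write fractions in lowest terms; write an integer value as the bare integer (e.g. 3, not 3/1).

((((H:4/3,K:95/3):23/4,R:33/4):13/4,X:35/4):73/8,Y:73/8)

step 1: merge (H,K) at d=33, Q=-184; branch lengths H→4/3, K→95/3; new cluster HK
  updated: d(HK,R)=14, d(HK,X)=21, d(HK,Y)=24
step 2: merge (HK,R) at d=14, Q=-95; branch lengths HK→23/4, R→33/4; new cluster HKR
  updated: d(HKR,X)=12, d(HKR,Y)=43/2
step 3: merge (HKR,X) at d=12, Q=-121/2; branch lengths HKR→13/4, X→35/4; new cluster HKRX
  updated: d(HKRX,Y)=73/4
step 4: merge (HKRX,Y) at d=73/4; branch lengths HKRX→73/8, Y→73/8; new cluster HKRXY
final tree: ((((H:4/3,K:95/3):23/4,R:33/4):13/4,X:35/4):73/8,Y:73/8)
total length: 309/4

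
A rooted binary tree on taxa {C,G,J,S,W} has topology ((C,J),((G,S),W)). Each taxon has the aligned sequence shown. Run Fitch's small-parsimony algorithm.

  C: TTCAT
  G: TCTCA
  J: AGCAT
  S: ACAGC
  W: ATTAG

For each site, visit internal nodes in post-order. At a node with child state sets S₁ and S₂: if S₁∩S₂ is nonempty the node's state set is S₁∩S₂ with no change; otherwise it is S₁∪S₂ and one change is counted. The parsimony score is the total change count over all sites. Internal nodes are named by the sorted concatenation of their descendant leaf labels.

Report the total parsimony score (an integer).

[col 0] CJ: children C:{T}, J:{A} ∪→ {A,T}; cost 1
[col 0] GS: children G:{T}, S:{A} ∪→ {A,T}; cost 1
[col 0] GSW: children GS:{A,T}, W:{A} ∩→ {A}; cost 0
[col 0] CGJSW: children CJ:{A,T}, GSW:{A} ∩→ {A}; cost 0
[col 1] CJ: children C:{T}, J:{G} ∪→ {G,T}; cost 1
[col 1] GS: children G:{C}, S:{C} ∩→ {C}; cost 0
[col 1] GSW: children GS:{C}, W:{T} ∪→ {C,T}; cost 1
[col 1] CGJSW: children CJ:{G,T}, GSW:{C,T} ∩→ {T}; cost 0
[col 2] CJ: children C:{C}, J:{C} ∩→ {C}; cost 0
[col 2] GS: children G:{T}, S:{A} ∪→ {A,T}; cost 1
[col 2] GSW: children GS:{A,T}, W:{T} ∩→ {T}; cost 0
[col 2] CGJSW: children CJ:{C}, GSW:{T} ∪→ {C,T}; cost 1
[col 3] CJ: children C:{A}, J:{A} ∩→ {A}; cost 0
[col 3] GS: children G:{C}, S:{G} ∪→ {C,G}; cost 1
[col 3] GSW: children GS:{C,G}, W:{A} ∪→ {A,C,G}; cost 1
[col 3] CGJSW: children CJ:{A}, GSW:{A,C,G} ∩→ {A}; cost 0
[col 4] CJ: children C:{T}, J:{T} ∩→ {T}; cost 0
[col 4] GS: children G:{A}, S:{C} ∪→ {A,C}; cost 1
[col 4] GSW: children GS:{A,C}, W:{G} ∪→ {A,C,G}; cost 1
[col 4] CGJSW: children CJ:{T}, GSW:{A,C,G} ∪→ {A,C,G,T}; cost 1
per-site changes: [2, 2, 2, 2, 3]; total = 11

11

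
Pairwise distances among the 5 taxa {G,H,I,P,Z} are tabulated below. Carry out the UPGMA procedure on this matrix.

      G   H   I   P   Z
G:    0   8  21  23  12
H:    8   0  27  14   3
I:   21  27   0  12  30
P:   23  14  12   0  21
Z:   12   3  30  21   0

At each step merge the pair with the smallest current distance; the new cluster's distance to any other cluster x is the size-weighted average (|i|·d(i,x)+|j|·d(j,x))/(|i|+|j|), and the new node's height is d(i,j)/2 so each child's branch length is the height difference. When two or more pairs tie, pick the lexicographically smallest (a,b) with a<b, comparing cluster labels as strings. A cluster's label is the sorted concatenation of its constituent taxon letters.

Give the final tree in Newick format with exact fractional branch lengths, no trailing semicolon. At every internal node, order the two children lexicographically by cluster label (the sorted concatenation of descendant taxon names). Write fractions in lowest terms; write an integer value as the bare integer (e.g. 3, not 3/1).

((G:5,(H:3/2,Z:3/2):7/2):19/3,(I:6,P:6):16/3)

1. join H+Z (d=3) ⇒ HZ; edges |H|=3/2, |Z|=3/2
  updated: d(G,HZ)=10, d(HZ,I)=57/2, d(HZ,P)=35/2
2. join G+HZ (d=10) ⇒ GHZ; edges |G|=5, |HZ|=7/2
  updated: d(GHZ,I)=26, d(GHZ,P)=58/3
3. join I+P (d=12) ⇒ IP; edges |I|=6, |P|=6
  updated: d(GHZ,IP)=68/3
4. join GHZ+IP (d=68/3) ⇒ GHIPZ; edges |GHZ|=19/3, |IP|=16/3
final tree: ((G:5,(H:3/2,Z:3/2):7/2):19/3,(I:6,P:6):16/3)
total length: 211/6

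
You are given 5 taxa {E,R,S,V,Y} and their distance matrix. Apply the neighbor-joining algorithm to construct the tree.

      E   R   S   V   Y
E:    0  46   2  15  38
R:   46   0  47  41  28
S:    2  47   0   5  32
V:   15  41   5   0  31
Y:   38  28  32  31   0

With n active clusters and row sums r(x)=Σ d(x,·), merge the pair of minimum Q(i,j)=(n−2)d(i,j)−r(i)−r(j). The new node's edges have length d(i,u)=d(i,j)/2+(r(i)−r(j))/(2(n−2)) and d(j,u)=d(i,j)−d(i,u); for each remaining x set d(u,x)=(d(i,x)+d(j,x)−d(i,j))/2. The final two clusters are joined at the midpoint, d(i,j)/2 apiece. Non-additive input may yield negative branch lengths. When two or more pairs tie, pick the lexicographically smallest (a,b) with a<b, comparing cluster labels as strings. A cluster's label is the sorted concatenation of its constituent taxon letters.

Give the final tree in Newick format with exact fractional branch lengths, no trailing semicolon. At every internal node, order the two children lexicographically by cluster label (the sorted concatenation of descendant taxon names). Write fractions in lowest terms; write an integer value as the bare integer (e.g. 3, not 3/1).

iteration 1: select R,Y (d=28, Q=-207); attach at lengths (39/2, 17/2); label the merged cluster RY
  updated: d(E,RY)=28, d(RY,S)=51/2, d(RY,V)=22
iteration 2: select E,S (d=2, Q=-147/2); attach at lengths (33/8, -17/8); label the merged cluster ES
  updated: d(ES,RY)=103/4, d(ES,V)=9
iteration 3: select ES,RY (d=103/4, Q=-227/4); attach at lengths (51/8, 155/8); label the merged cluster ERSY
  updated: d(ERSY,V)=21/8
iteration 4: select ERSY,V (d=21/8); attach at lengths (21/16, 21/16); label the merged cluster ERSVY
final tree: (((E:33/8,S:-17/8):51/8,(R:39/2,Y:17/2):155/8):21/16,V:21/16)
total length: 467/8

(((E:33/8,S:-17/8):51/8,(R:39/2,Y:17/2):155/8):21/16,V:21/16)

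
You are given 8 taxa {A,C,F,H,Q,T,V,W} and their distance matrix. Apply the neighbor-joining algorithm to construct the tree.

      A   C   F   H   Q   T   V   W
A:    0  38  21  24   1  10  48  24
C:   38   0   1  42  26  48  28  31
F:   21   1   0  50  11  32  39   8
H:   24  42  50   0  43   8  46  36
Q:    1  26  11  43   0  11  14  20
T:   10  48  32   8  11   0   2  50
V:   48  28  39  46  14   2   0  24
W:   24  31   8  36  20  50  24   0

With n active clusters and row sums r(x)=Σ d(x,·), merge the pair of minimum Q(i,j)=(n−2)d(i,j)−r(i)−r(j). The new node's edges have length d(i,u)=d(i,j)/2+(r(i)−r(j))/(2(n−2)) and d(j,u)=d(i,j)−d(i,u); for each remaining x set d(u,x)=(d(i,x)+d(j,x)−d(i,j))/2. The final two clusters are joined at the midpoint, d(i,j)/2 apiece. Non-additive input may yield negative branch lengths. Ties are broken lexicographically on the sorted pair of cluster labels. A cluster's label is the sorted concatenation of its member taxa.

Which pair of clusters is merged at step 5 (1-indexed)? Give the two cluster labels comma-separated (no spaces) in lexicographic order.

AHT,Q

iteration 1: select C,F (d=1, Q=-370); attach at lengths (29/6, -23/6); label the merged cluster CF
  updated: d(A,CF)=29, d(CF,H)=91/2, d(CF,Q)=18, d(CF,T)=79/2, d(CF,V)=33, d(CF,W)=19
iteration 2: select H,T (d=8, Q=-283); attach at lengths (61/5, -21/5); label the merged cluster HT
  updated: d(A,HT)=13, d(CF,HT)=77/2, d(HT,Q)=23, d(HT,V)=20, d(HT,W)=39
iteration 3: select A,HT (d=13, Q=-393/2); attach at lengths (67/16, 141/16); label the merged cluster AHT
  updated: d(AHT,CF)=109/4, d(AHT,Q)=11/2, d(AHT,V)=55/2, d(AHT,W)=25
iteration 4: select CF,W (d=19, Q=-513/4); attach at lengths (265/24, 191/24); label the merged cluster CFW
  updated: d(AHT,CFW)=133/8, d(CFW,Q)=19/2, d(CFW,V)=19
iteration 5: select AHT,Q (d=11/2, Q=-541/8); attach at lengths (253/32, -77/32); label the merged cluster AHQT
  updated: d(AHQT,CFW)=165/16, d(AHQT,V)=18
iteration 6: select AHQT,CFW (d=165/16, Q=-757/16); attach at lengths (149/32, 181/32); label the merged cluster ACFHQTW
  updated: d(ACFHQTW,V)=427/32
iteration 7: select ACFHQTW,V (d=427/32); attach at lengths (427/64, 427/64); label the merged cluster ACFHQTVW
final tree: ((((A:67/16,(H:61/5,T:-21/5):141/16):253/32,Q:-77/32):149/32,((C:29/6,F:-23/6):265/24,W:191/24):181/32):427/64,V:427/64)
total length: 2245/32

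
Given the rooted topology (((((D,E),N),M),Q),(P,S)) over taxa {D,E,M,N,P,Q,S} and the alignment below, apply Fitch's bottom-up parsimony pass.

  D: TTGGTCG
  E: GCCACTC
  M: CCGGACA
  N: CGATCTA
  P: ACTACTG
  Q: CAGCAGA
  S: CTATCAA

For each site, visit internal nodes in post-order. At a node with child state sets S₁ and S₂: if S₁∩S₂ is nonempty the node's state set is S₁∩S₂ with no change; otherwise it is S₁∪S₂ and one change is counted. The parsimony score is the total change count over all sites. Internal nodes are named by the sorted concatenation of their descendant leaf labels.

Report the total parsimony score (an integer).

[col 0] DE: children D:{T}, E:{G} ∪→ {G,T}; cost 1
[col 0] DEN: children DE:{G,T}, N:{C} ∪→ {C,G,T}; cost 1
[col 0] DEMN: children DEN:{C,G,T}, M:{C} ∩→ {C}; cost 0
[col 0] DEMNQ: children DEMN:{C}, Q:{C} ∩→ {C}; cost 0
[col 0] PS: children P:{A}, S:{C} ∪→ {A,C}; cost 1
[col 0] DEMNPQS: children DEMNQ:{C}, PS:{A,C} ∩→ {C}; cost 0
[col 1] DE: children D:{T}, E:{C} ∪→ {C,T}; cost 1
[col 1] DEN: children DE:{C,T}, N:{G} ∪→ {C,G,T}; cost 1
[col 1] DEMN: children DEN:{C,G,T}, M:{C} ∩→ {C}; cost 0
[col 1] DEMNQ: children DEMN:{C}, Q:{A} ∪→ {A,C}; cost 1
[col 1] PS: children P:{C}, S:{T} ∪→ {C,T}; cost 1
[col 1] DEMNPQS: children DEMNQ:{A,C}, PS:{C,T} ∩→ {C}; cost 0
[col 2] DE: children D:{G}, E:{C} ∪→ {C,G}; cost 1
[col 2] DEN: children DE:{C,G}, N:{A} ∪→ {A,C,G}; cost 1
[col 2] DEMN: children DEN:{A,C,G}, M:{G} ∩→ {G}; cost 0
[col 2] DEMNQ: children DEMN:{G}, Q:{G} ∩→ {G}; cost 0
[col 2] PS: children P:{T}, S:{A} ∪→ {A,T}; cost 1
[col 2] DEMNPQS: children DEMNQ:{G}, PS:{A,T} ∪→ {A,G,T}; cost 1
[col 3] DE: children D:{G}, E:{A} ∪→ {A,G}; cost 1
[col 3] DEN: children DE:{A,G}, N:{T} ∪→ {A,G,T}; cost 1
[col 3] DEMN: children DEN:{A,G,T}, M:{G} ∩→ {G}; cost 0
[col 3] DEMNQ: children DEMN:{G}, Q:{C} ∪→ {C,G}; cost 1
[col 3] PS: children P:{A}, S:{T} ∪→ {A,T}; cost 1
[col 3] DEMNPQS: children DEMNQ:{C,G}, PS:{A,T} ∪→ {A,C,G,T}; cost 1
[col 4] DE: children D:{T}, E:{C} ∪→ {C,T}; cost 1
[col 4] DEN: children DE:{C,T}, N:{C} ∩→ {C}; cost 0
[col 4] DEMN: children DEN:{C}, M:{A} ∪→ {A,C}; cost 1
[col 4] DEMNQ: children DEMN:{A,C}, Q:{A} ∩→ {A}; cost 0
[col 4] PS: children P:{C}, S:{C} ∩→ {C}; cost 0
[col 4] DEMNPQS: children DEMNQ:{A}, PS:{C} ∪→ {A,C}; cost 1
[col 5] DE: children D:{C}, E:{T} ∪→ {C,T}; cost 1
[col 5] DEN: children DE:{C,T}, N:{T} ∩→ {T}; cost 0
[col 5] DEMN: children DEN:{T}, M:{C} ∪→ {C,T}; cost 1
[col 5] DEMNQ: children DEMN:{C,T}, Q:{G} ∪→ {C,G,T}; cost 1
[col 5] PS: children P:{T}, S:{A} ∪→ {A,T}; cost 1
[col 5] DEMNPQS: children DEMNQ:{C,G,T}, PS:{A,T} ∩→ {T}; cost 0
[col 6] DE: children D:{G}, E:{C} ∪→ {C,G}; cost 1
[col 6] DEN: children DE:{C,G}, N:{A} ∪→ {A,C,G}; cost 1
[col 6] DEMN: children DEN:{A,C,G}, M:{A} ∩→ {A}; cost 0
[col 6] DEMNQ: children DEMN:{A}, Q:{A} ∩→ {A}; cost 0
[col 6] PS: children P:{G}, S:{A} ∪→ {A,G}; cost 1
[col 6] DEMNPQS: children DEMNQ:{A}, PS:{A,G} ∩→ {A}; cost 0
per-site changes: [3, 4, 4, 5, 3, 4, 3]; total = 26

26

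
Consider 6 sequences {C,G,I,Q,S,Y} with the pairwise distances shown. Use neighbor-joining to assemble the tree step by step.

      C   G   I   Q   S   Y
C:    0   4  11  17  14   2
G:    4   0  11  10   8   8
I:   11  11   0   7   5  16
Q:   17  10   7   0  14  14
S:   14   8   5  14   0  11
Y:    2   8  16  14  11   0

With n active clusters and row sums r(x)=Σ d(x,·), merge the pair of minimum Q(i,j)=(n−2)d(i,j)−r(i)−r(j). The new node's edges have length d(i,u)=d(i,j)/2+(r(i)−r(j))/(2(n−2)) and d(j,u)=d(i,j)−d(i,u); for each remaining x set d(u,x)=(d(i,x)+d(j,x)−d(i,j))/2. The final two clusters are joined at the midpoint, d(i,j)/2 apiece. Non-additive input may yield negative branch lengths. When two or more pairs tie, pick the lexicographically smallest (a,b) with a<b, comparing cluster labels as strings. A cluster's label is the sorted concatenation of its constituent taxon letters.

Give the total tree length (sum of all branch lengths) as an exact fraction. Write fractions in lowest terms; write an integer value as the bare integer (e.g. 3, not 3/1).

189/8

1. join C+Y (d=2, Q=-91) ⇒ CY; edges |C|=5/8, |Y|=11/8
  updated: d(CY,G)=5, d(CY,I)=25/2, d(CY,Q)=29/2, d(CY,S)=23/2
2. join CY+G (d=5, Q=-125/2) ⇒ CGY; edges |CY|=49/12, |G|=11/12
  updated: d(CGY,I)=37/4, d(CGY,Q)=39/4, d(CGY,S)=29/4
3. join CGY+S (d=29/4, Q=-38) ⇒ CGSY; edges |CGY|=29/8, |S|=29/8
  updated: d(CGSY,I)=7/2, d(CGSY,Q)=33/4
4. join CGSY+I (d=7/2, Q=-75/4) ⇒ CGISY; edges |CGSY|=19/8, |I|=9/8
  updated: d(CGISY,Q)=47/8
5. join CGISY+Q (d=47/8) ⇒ CGIQSY; edges |CGISY|=47/16, |Q|=47/16
final tree: (((((C:5/8,Y:11/8):49/12,G:11/12):29/8,S:29/8):19/8,I:9/8):47/16,Q:47/16)
total length: 189/8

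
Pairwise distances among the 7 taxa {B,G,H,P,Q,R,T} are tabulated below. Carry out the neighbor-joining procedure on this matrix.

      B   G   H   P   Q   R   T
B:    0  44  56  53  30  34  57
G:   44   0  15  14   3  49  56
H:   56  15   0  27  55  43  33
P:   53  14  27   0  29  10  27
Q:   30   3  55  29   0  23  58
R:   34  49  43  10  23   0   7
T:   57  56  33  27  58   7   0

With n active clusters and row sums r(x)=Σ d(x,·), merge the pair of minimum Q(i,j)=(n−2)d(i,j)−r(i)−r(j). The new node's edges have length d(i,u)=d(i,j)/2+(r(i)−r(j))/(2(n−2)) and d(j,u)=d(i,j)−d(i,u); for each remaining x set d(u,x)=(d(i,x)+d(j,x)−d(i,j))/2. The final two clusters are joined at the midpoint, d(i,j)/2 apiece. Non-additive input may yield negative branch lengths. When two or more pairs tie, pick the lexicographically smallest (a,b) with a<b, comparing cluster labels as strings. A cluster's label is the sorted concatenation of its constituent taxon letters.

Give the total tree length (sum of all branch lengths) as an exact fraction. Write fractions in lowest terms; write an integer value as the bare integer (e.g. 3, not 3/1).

1481/16

iteration 1: select R,T (d=7, Q=-369); attach at lengths (-37/10, 107/10); label the merged cluster RT
  updated: d(B,RT)=42, d(G,RT)=49, d(H,RT)=69/2, d(P,RT)=15, d(Q,RT)=37
iteration 2: select G,Q (d=3, Q=-267); attach at lengths (-17/8, 41/8); label the merged cluster GQ
  updated: d(B,GQ)=71/2, d(GQ,H)=67/2, d(GQ,P)=20, d(GQ,RT)=83/2
iteration 3: select B,GQ (d=71/2, Q=-421/2); attach at lengths (325/12, 101/12); label the merged cluster BGQ
  updated: d(BGQ,H)=27, d(BGQ,P)=75/4, d(BGQ,RT)=24
iteration 4: select BGQ,H (d=27, Q=-417/4); attach at lengths (141/16, 291/16); label the merged cluster BGHQ
  updated: d(BGHQ,P)=75/8, d(BGHQ,RT)=63/4
iteration 5: select BGHQ,P (d=75/8, Q=-321/8); attach at lengths (81/16, 69/16); label the merged cluster BGHPQ
  updated: d(BGHPQ,RT)=171/16
iteration 6: select BGHPQ,RT (d=171/16); attach at lengths (171/32, 171/32); label the merged cluster BGHPQRT
final tree: ((((B:325/12,(G:-17/8,Q:41/8):101/12):141/16,H:291/16):81/16,P:69/16):171/32,(R:-37/10,T:107/10):171/32)
total length: 1481/16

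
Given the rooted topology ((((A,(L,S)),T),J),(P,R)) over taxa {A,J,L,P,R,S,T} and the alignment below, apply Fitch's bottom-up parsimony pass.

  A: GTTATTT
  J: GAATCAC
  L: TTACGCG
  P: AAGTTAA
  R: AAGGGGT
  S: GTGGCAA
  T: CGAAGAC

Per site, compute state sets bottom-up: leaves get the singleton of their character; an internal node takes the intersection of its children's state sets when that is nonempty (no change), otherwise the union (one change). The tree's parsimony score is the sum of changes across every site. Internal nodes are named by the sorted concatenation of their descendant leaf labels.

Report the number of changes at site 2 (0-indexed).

3

LS@0: {T} ∪ {G} = {G,T} (union, +1)
ALS@0: {G} ∩ {G,T} = {G} (intersection, +0)
ALST@0: {G} ∪ {C} = {C,G} (union, +1)
AJLST@0: {C,G} ∩ {G} = {G} (intersection, +0)
PR@0: {A} ∩ {A} = {A} (intersection, +0)
AJLPRST@0: {G} ∪ {A} = {A,G} (union, +1)
LS@1: {T} ∩ {T} = {T} (intersection, +0)
ALS@1: {T} ∩ {T} = {T} (intersection, +0)
ALST@1: {T} ∪ {G} = {G,T} (union, +1)
AJLST@1: {G,T} ∪ {A} = {A,G,T} (union, +1)
PR@1: {A} ∩ {A} = {A} (intersection, +0)
AJLPRST@1: {A,G,T} ∩ {A} = {A} (intersection, +0)
LS@2: {A} ∪ {G} = {A,G} (union, +1)
ALS@2: {T} ∪ {A,G} = {A,G,T} (union, +1)
ALST@2: {A,G,T} ∩ {A} = {A} (intersection, +0)
AJLST@2: {A} ∩ {A} = {A} (intersection, +0)
PR@2: {G} ∩ {G} = {G} (intersection, +0)
AJLPRST@2: {A} ∪ {G} = {A,G} (union, +1)
LS@3: {C} ∪ {G} = {C,G} (union, +1)
ALS@3: {A} ∪ {C,G} = {A,C,G} (union, +1)
ALST@3: {A,C,G} ∩ {A} = {A} (intersection, +0)
AJLST@3: {A} ∪ {T} = {A,T} (union, +1)
PR@3: {T} ∪ {G} = {G,T} (union, +1)
AJLPRST@3: {A,T} ∩ {G,T} = {T} (intersection, +0)
LS@4: {G} ∪ {C} = {C,G} (union, +1)
ALS@4: {T} ∪ {C,G} = {C,G,T} (union, +1)
ALST@4: {C,G,T} ∩ {G} = {G} (intersection, +0)
AJLST@4: {G} ∪ {C} = {C,G} (union, +1)
PR@4: {T} ∪ {G} = {G,T} (union, +1)
AJLPRST@4: {C,G} ∩ {G,T} = {G} (intersection, +0)
LS@5: {C} ∪ {A} = {A,C} (union, +1)
ALS@5: {T} ∪ {A,C} = {A,C,T} (union, +1)
ALST@5: {A,C,T} ∩ {A} = {A} (intersection, +0)
AJLST@5: {A} ∩ {A} = {A} (intersection, +0)
PR@5: {A} ∪ {G} = {A,G} (union, +1)
AJLPRST@5: {A} ∩ {A,G} = {A} (intersection, +0)
LS@6: {G} ∪ {A} = {A,G} (union, +1)
ALS@6: {T} ∪ {A,G} = {A,G,T} (union, +1)
ALST@6: {A,G,T} ∪ {C} = {A,C,G,T} (union, +1)
AJLST@6: {A,C,G,T} ∩ {C} = {C} (intersection, +0)
PR@6: {A} ∪ {T} = {A,T} (union, +1)
AJLPRST@6: {C} ∪ {A,T} = {A,C,T} (union, +1)
per-site changes: [3, 2, 3, 4, 4, 3, 5]; total = 24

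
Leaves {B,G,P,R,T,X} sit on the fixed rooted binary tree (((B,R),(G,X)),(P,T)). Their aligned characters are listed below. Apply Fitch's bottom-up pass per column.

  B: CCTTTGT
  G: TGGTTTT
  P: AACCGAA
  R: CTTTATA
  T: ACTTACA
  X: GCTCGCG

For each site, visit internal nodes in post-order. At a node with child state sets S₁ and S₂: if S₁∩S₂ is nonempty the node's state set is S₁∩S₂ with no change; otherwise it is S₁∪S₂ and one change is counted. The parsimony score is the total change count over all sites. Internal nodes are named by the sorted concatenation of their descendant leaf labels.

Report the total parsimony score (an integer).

site 0, node BR: B={C} ∩ R={C} → {C} (+0)
site 0, node GX: G={T} ∪ X={G} → {G,T} (+1)
site 0, node BGRX: BR={C} ∪ GX={G,T} → {C,G,T} (+1)
site 0, node PT: P={A} ∩ T={A} → {A} (+0)
site 0, node BGPRTX: BGRX={C,G,T} ∪ PT={A} → {A,C,G,T} (+1)
site 1, node BR: B={C} ∪ R={T} → {C,T} (+1)
site 1, node GX: G={G} ∪ X={C} → {C,G} (+1)
site 1, node BGRX: BR={C,T} ∩ GX={C,G} → {C} (+0)
site 1, node PT: P={A} ∪ T={C} → {A,C} (+1)
site 1, node BGPRTX: BGRX={C} ∩ PT={A,C} → {C} (+0)
site 2, node BR: B={T} ∩ R={T} → {T} (+0)
site 2, node GX: G={G} ∪ X={T} → {G,T} (+1)
site 2, node BGRX: BR={T} ∩ GX={G,T} → {T} (+0)
site 2, node PT: P={C} ∪ T={T} → {C,T} (+1)
site 2, node BGPRTX: BGRX={T} ∩ PT={C,T} → {T} (+0)
site 3, node BR: B={T} ∩ R={T} → {T} (+0)
site 3, node GX: G={T} ∪ X={C} → {C,T} (+1)
site 3, node BGRX: BR={T} ∩ GX={C,T} → {T} (+0)
site 3, node PT: P={C} ∪ T={T} → {C,T} (+1)
site 3, node BGPRTX: BGRX={T} ∩ PT={C,T} → {T} (+0)
site 4, node BR: B={T} ∪ R={A} → {A,T} (+1)
site 4, node GX: G={T} ∪ X={G} → {G,T} (+1)
site 4, node BGRX: BR={A,T} ∩ GX={G,T} → {T} (+0)
site 4, node PT: P={G} ∪ T={A} → {A,G} (+1)
site 4, node BGPRTX: BGRX={T} ∪ PT={A,G} → {A,G,T} (+1)
site 5, node BR: B={G} ∪ R={T} → {G,T} (+1)
site 5, node GX: G={T} ∪ X={C} → {C,T} (+1)
site 5, node BGRX: BR={G,T} ∩ GX={C,T} → {T} (+0)
site 5, node PT: P={A} ∪ T={C} → {A,C} (+1)
site 5, node BGPRTX: BGRX={T} ∪ PT={A,C} → {A,C,T} (+1)
site 6, node BR: B={T} ∪ R={A} → {A,T} (+1)
site 6, node GX: G={T} ∪ X={G} → {G,T} (+1)
site 6, node BGRX: BR={A,T} ∩ GX={G,T} → {T} (+0)
site 6, node PT: P={A} ∩ T={A} → {A} (+0)
site 6, node BGPRTX: BGRX={T} ∪ PT={A} → {A,T} (+1)
per-site changes: [3, 3, 2, 2, 4, 4, 3]; total = 21

21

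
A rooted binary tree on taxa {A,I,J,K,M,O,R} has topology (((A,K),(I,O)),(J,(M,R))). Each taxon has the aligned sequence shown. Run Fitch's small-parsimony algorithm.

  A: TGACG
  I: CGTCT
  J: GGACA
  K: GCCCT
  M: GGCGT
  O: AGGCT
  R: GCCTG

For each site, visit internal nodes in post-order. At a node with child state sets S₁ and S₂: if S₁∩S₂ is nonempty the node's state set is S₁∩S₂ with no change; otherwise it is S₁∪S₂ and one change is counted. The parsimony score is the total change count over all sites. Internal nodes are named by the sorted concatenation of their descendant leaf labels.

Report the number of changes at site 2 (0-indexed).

4

[col 0] AK: children A:{T}, K:{G} ∪→ {G,T}; cost 1
[col 0] IO: children I:{C}, O:{A} ∪→ {A,C}; cost 1
[col 0] AIKO: children AK:{G,T}, IO:{A,C} ∪→ {A,C,G,T}; cost 1
[col 0] MR: children M:{G}, R:{G} ∩→ {G}; cost 0
[col 0] JMR: children J:{G}, MR:{G} ∩→ {G}; cost 0
[col 0] AIJKMOR: children AIKO:{A,C,G,T}, JMR:{G} ∩→ {G}; cost 0
[col 1] AK: children A:{G}, K:{C} ∪→ {C,G}; cost 1
[col 1] IO: children I:{G}, O:{G} ∩→ {G}; cost 0
[col 1] AIKO: children AK:{C,G}, IO:{G} ∩→ {G}; cost 0
[col 1] MR: children M:{G}, R:{C} ∪→ {C,G}; cost 1
[col 1] JMR: children J:{G}, MR:{C,G} ∩→ {G}; cost 0
[col 1] AIJKMOR: children AIKO:{G}, JMR:{G} ∩→ {G}; cost 0
[col 2] AK: children A:{A}, K:{C} ∪→ {A,C}; cost 1
[col 2] IO: children I:{T}, O:{G} ∪→ {G,T}; cost 1
[col 2] AIKO: children AK:{A,C}, IO:{G,T} ∪→ {A,C,G,T}; cost 1
[col 2] MR: children M:{C}, R:{C} ∩→ {C}; cost 0
[col 2] JMR: children J:{A}, MR:{C} ∪→ {A,C}; cost 1
[col 2] AIJKMOR: children AIKO:{A,C,G,T}, JMR:{A,C} ∩→ {A,C}; cost 0
[col 3] AK: children A:{C}, K:{C} ∩→ {C}; cost 0
[col 3] IO: children I:{C}, O:{C} ∩→ {C}; cost 0
[col 3] AIKO: children AK:{C}, IO:{C} ∩→ {C}; cost 0
[col 3] MR: children M:{G}, R:{T} ∪→ {G,T}; cost 1
[col 3] JMR: children J:{C}, MR:{G,T} ∪→ {C,G,T}; cost 1
[col 3] AIJKMOR: children AIKO:{C}, JMR:{C,G,T} ∩→ {C}; cost 0
[col 4] AK: children A:{G}, K:{T} ∪→ {G,T}; cost 1
[col 4] IO: children I:{T}, O:{T} ∩→ {T}; cost 0
[col 4] AIKO: children AK:{G,T}, IO:{T} ∩→ {T}; cost 0
[col 4] MR: children M:{T}, R:{G} ∪→ {G,T}; cost 1
[col 4] JMR: children J:{A}, MR:{G,T} ∪→ {A,G,T}; cost 1
[col 4] AIJKMOR: children AIKO:{T}, JMR:{A,G,T} ∩→ {T}; cost 0
per-site changes: [3, 2, 4, 2, 3]; total = 14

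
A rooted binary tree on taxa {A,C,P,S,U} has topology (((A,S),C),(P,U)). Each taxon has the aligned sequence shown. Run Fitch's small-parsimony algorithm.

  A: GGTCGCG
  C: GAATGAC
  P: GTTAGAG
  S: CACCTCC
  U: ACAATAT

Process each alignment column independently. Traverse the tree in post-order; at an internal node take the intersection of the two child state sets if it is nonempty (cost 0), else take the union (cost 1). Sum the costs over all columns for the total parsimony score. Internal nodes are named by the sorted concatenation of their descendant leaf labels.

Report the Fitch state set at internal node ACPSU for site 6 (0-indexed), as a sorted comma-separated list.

C,G,T

[col 0] AS: children A:{G}, S:{C} ∪→ {C,G}; cost 1
[col 0] ACS: children AS:{C,G}, C:{G} ∩→ {G}; cost 0
[col 0] PU: children P:{G}, U:{A} ∪→ {A,G}; cost 1
[col 0] ACPSU: children ACS:{G}, PU:{A,G} ∩→ {G}; cost 0
[col 1] AS: children A:{G}, S:{A} ∪→ {A,G}; cost 1
[col 1] ACS: children AS:{A,G}, C:{A} ∩→ {A}; cost 0
[col 1] PU: children P:{T}, U:{C} ∪→ {C,T}; cost 1
[col 1] ACPSU: children ACS:{A}, PU:{C,T} ∪→ {A,C,T}; cost 1
[col 2] AS: children A:{T}, S:{C} ∪→ {C,T}; cost 1
[col 2] ACS: children AS:{C,T}, C:{A} ∪→ {A,C,T}; cost 1
[col 2] PU: children P:{T}, U:{A} ∪→ {A,T}; cost 1
[col 2] ACPSU: children ACS:{A,C,T}, PU:{A,T} ∩→ {A,T}; cost 0
[col 3] AS: children A:{C}, S:{C} ∩→ {C}; cost 0
[col 3] ACS: children AS:{C}, C:{T} ∪→ {C,T}; cost 1
[col 3] PU: children P:{A}, U:{A} ∩→ {A}; cost 0
[col 3] ACPSU: children ACS:{C,T}, PU:{A} ∪→ {A,C,T}; cost 1
[col 4] AS: children A:{G}, S:{T} ∪→ {G,T}; cost 1
[col 4] ACS: children AS:{G,T}, C:{G} ∩→ {G}; cost 0
[col 4] PU: children P:{G}, U:{T} ∪→ {G,T}; cost 1
[col 4] ACPSU: children ACS:{G}, PU:{G,T} ∩→ {G}; cost 0
[col 5] AS: children A:{C}, S:{C} ∩→ {C}; cost 0
[col 5] ACS: children AS:{C}, C:{A} ∪→ {A,C}; cost 1
[col 5] PU: children P:{A}, U:{A} ∩→ {A}; cost 0
[col 5] ACPSU: children ACS:{A,C}, PU:{A} ∩→ {A}; cost 0
[col 6] AS: children A:{G}, S:{C} ∪→ {C,G}; cost 1
[col 6] ACS: children AS:{C,G}, C:{C} ∩→ {C}; cost 0
[col 6] PU: children P:{G}, U:{T} ∪→ {G,T}; cost 1
[col 6] ACPSU: children ACS:{C}, PU:{G,T} ∪→ {C,G,T}; cost 1
per-site changes: [2, 3, 3, 2, 2, 1, 3]; total = 16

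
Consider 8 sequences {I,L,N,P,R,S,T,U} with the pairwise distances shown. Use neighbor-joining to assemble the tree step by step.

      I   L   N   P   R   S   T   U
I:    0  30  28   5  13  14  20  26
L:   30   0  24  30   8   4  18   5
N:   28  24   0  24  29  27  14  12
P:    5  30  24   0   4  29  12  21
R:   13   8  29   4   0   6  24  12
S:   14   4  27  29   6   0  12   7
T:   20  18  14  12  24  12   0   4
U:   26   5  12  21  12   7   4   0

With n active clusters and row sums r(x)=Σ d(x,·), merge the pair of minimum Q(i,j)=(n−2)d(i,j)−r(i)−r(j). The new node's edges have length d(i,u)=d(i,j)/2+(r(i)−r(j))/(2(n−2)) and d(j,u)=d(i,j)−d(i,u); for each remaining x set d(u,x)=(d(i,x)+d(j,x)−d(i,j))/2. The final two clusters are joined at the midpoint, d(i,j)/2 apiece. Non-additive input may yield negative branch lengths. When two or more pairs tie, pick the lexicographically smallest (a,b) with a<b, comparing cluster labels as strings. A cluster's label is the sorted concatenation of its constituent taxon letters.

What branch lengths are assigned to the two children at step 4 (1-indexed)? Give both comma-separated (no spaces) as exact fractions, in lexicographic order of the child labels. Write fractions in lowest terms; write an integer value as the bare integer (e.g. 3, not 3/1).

113/16,49/16

iteration 1: select I,P (d=5, Q=-231); attach at lengths (41/12, 19/12); label the merged cluster IP
  updated: d(IP,L)=55/2, d(IP,N)=47/2, d(IP,R)=6, d(IP,S)=19, d(IP,T)=27/2, d(IP,U)=21
iteration 2: select IP,R (d=6, Q=-331/2); attach at lengths (111/20, 9/20); label the merged cluster IPR
  updated: d(IPR,L)=59/4, d(IPR,N)=93/4, d(IPR,S)=19/2, d(IPR,T)=63/4, d(IPR,U)=27/2
iteration 3: select L,S (d=4, Q=-437/4); attach at lengths (89/32, 39/32); label the merged cluster LS
  updated: d(IPR,LS)=81/8, d(LS,N)=47/2, d(LS,T)=13, d(LS,U)=4
iteration 4: select IPR,LS (d=81/8, Q=-663/8); attach at lengths (113/16, 49/16); label the merged cluster ILPRS
  updated: d(ILPRS,N)=293/16, d(ILPRS,T)=149/16, d(ILPRS,U)=59/16
iteration 5: select ILPRS,U (d=59/16, Q=-349/8); attach at lengths (19/4, -17/16); label the merged cluster ILPRSU
  updated: d(ILPRSU,N)=213/16, d(ILPRSU,T)=77/16
iteration 6: select ILPRSU,N (d=213/16, Q=-257/8); attach at lengths (33/16, 45/4); label the merged cluster ILNPRSU
  updated: d(ILNPRSU,T)=11/4
iteration 7: select ILNPRSU,T (d=11/4); attach at lengths (11/8, 11/8); label the merged cluster ILNPRSTU
final tree: ((((((I:41/12,P:19/12):111/20,R:9/20):113/16,(L:89/32,S:39/32):49/16):19/4,U:-17/16):33/16,N:45/4):11/8,T:11/8)
total length: 359/8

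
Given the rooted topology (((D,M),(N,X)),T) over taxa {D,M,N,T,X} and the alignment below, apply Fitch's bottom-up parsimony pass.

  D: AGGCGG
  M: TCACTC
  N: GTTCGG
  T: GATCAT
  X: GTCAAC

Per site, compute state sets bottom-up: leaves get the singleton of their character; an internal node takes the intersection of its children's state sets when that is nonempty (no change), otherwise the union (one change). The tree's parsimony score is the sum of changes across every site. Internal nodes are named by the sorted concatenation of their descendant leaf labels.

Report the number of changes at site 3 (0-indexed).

site 0, node DM: D={A} ∪ M={T} → {A,T} (+1)
site 0, node NX: N={G} ∩ X={G} → {G} (+0)
site 0, node DMNX: DM={A,T} ∪ NX={G} → {A,G,T} (+1)
site 0, node DMNTX: DMNX={A,G,T} ∩ T={G} → {G} (+0)
site 1, node DM: D={G} ∪ M={C} → {C,G} (+1)
site 1, node NX: N={T} ∩ X={T} → {T} (+0)
site 1, node DMNX: DM={C,G} ∪ NX={T} → {C,G,T} (+1)
site 1, node DMNTX: DMNX={C,G,T} ∪ T={A} → {A,C,G,T} (+1)
site 2, node DM: D={G} ∪ M={A} → {A,G} (+1)
site 2, node NX: N={T} ∪ X={C} → {C,T} (+1)
site 2, node DMNX: DM={A,G} ∪ NX={C,T} → {A,C,G,T} (+1)
site 2, node DMNTX: DMNX={A,C,G,T} ∩ T={T} → {T} (+0)
site 3, node DM: D={C} ∩ M={C} → {C} (+0)
site 3, node NX: N={C} ∪ X={A} → {A,C} (+1)
site 3, node DMNX: DM={C} ∩ NX={A,C} → {C} (+0)
site 3, node DMNTX: DMNX={C} ∩ T={C} → {C} (+0)
site 4, node DM: D={G} ∪ M={T} → {G,T} (+1)
site 4, node NX: N={G} ∪ X={A} → {A,G} (+1)
site 4, node DMNX: DM={G,T} ∩ NX={A,G} → {G} (+0)
site 4, node DMNTX: DMNX={G} ∪ T={A} → {A,G} (+1)
site 5, node DM: D={G} ∪ M={C} → {C,G} (+1)
site 5, node NX: N={G} ∪ X={C} → {C,G} (+1)
site 5, node DMNX: DM={C,G} ∩ NX={C,G} → {C,G} (+0)
site 5, node DMNTX: DMNX={C,G} ∪ T={T} → {C,G,T} (+1)
per-site changes: [2, 3, 3, 1, 3, 3]; total = 15

1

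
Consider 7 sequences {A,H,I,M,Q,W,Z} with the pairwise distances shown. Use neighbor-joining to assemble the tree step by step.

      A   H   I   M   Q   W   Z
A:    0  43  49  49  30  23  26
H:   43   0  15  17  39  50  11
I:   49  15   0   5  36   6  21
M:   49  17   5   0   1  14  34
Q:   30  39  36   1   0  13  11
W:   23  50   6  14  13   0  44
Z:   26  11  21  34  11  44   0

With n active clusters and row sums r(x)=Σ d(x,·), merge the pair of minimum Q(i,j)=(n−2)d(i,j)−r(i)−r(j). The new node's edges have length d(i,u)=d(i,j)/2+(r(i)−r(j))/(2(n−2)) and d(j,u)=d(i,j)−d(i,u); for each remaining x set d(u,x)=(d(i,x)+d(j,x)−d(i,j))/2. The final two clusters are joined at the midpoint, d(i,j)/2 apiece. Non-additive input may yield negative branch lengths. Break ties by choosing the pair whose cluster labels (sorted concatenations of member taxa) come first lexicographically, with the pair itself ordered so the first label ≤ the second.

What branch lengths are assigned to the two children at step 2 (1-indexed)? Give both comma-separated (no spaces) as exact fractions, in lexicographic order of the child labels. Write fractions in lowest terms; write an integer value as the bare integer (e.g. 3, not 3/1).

347/16,117/16

iteration 1: select H,Z (d=11, Q=-267); attach at lengths (83/10, 27/10); label the merged cluster HZ
  updated: d(A,HZ)=29, d(HZ,I)=25/2, d(HZ,M)=20, d(HZ,Q)=39/2, d(HZ,W)=83/2
iteration 2: select A,HZ (d=29, Q=-373/2); attach at lengths (347/16, 117/16); label the merged cluster AHZ
  updated: d(AHZ,I)=65/4, d(AHZ,M)=20, d(AHZ,Q)=41/4, d(AHZ,W)=71/4
iteration 3: select M,Q (d=1, Q=-389/4); attach at lengths (-23/8, 31/8); label the merged cluster MQ
  updated: d(AHZ,MQ)=117/8, d(I,MQ)=20, d(MQ,W)=13
iteration 4: select AHZ,MQ (d=117/8, Q=-67); attach at lengths (121/16, 113/16); label the merged cluster AHMQZ
  updated: d(AHMQZ,I)=173/16, d(AHMQZ,W)=129/16
iteration 5: select AHMQZ,I (d=173/16, Q=-199/8); attach at lengths (103/16, 35/8); label the merged cluster AHIMQZ
  updated: d(AHIMQZ,W)=13/8
iteration 6: select AHIMQZ,W (d=13/8); attach at lengths (13/16, 13/16); label the merged cluster AHIMQWZ
final tree: ((((A:347/16,(H:83/10,Z:27/10):117/16):121/16,(M:-23/8,Q:31/8):113/16):103/16,I:35/8):13/16,W:13/16)
total length: 1089/16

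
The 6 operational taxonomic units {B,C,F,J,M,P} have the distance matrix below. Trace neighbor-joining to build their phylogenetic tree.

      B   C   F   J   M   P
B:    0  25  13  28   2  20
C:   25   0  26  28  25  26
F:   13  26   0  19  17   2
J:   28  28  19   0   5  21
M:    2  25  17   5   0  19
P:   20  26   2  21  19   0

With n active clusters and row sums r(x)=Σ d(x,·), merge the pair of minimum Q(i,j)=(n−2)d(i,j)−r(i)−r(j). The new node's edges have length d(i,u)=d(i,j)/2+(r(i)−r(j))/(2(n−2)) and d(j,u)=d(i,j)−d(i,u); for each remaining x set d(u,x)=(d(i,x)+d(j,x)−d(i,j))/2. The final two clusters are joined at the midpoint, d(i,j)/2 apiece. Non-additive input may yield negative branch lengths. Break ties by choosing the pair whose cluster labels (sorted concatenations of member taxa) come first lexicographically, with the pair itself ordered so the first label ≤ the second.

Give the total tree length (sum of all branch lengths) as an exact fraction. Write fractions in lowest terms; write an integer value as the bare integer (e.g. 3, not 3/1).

step 1: merge (F,P) at d=2, Q=-157; branch lengths F→-3/8, P→19/8; new cluster FP
  updated: d(B,FP)=31/2, d(C,FP)=25, d(FP,J)=19, d(FP,M)=17
step 2: merge (J,M) at d=5, Q=-114; branch lengths J→23/3, M→-8/3; new cluster JM
  updated: d(B,JM)=25/2, d(C,JM)=24, d(FP,JM)=31/2
step 3: merge (B,JM) at d=25/2, Q=-80; branch lengths B→13/2, JM→6; new cluster BJM
  updated: d(BJM,C)=73/4, d(BJM,FP)=37/4
step 4: merge (BJM,C) at d=73/4, Q=-105/2; branch lengths BJM→5/4, C→17; new cluster BCJM
  updated: d(BCJM,FP)=8
step 5: merge (BCJM,FP) at d=8; branch lengths BCJM→4, FP→4; new cluster BCFJMP
final tree: (((B:13/2,(J:23/3,M:-8/3):6):5/4,C:17):4,(F:-3/8,P:19/8):4)
total length: 183/4

183/4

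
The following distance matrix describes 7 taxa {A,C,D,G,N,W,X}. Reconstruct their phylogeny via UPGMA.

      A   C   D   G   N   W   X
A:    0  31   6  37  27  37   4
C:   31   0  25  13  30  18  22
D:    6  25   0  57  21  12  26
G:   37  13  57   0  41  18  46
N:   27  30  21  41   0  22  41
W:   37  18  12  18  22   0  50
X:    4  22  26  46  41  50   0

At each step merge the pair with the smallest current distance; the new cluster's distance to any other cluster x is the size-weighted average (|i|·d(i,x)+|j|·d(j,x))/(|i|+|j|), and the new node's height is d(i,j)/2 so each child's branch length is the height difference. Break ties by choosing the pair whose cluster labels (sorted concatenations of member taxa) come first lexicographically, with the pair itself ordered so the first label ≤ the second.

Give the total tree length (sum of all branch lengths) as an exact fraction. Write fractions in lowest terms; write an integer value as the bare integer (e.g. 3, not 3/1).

iteration 1: select A,X (d=4); attach at lengths (2, 2); label the merged cluster AX
  updated: d(AX,C)=53/2, d(AX,D)=16, d(AX,G)=83/2, d(AX,N)=34, d(AX,W)=87/2
iteration 2: select D,W (d=12); attach at lengths (6, 6); label the merged cluster DW
  updated: d(AX,DW)=119/4, d(C,DW)=43/2, d(DW,G)=75/2, d(DW,N)=43/2
iteration 3: select C,G (d=13); attach at lengths (13/2, 13/2); label the merged cluster CG
  updated: d(AX,CG)=34, d(CG,DW)=59/2, d(CG,N)=71/2
iteration 4: select DW,N (d=43/2); attach at lengths (19/4, 43/4); label the merged cluster DNW
  updated: d(AX,DNW)=187/6, d(CG,DNW)=63/2
iteration 5: select AX,DNW (d=187/6); attach at lengths (163/12, 29/6); label the merged cluster ADNWX
  updated: d(ADNWX,CG)=65/2
iteration 6: select ADNWX,CG (d=65/2); attach at lengths (2/3, 39/4); label the merged cluster ACDGNWX
final tree: (((A:2,X:2):163/12,((D:6,W:6):19/4,N:43/4):29/6):2/3,(C:13/2,G:13/2):39/4)
total length: 220/3

220/3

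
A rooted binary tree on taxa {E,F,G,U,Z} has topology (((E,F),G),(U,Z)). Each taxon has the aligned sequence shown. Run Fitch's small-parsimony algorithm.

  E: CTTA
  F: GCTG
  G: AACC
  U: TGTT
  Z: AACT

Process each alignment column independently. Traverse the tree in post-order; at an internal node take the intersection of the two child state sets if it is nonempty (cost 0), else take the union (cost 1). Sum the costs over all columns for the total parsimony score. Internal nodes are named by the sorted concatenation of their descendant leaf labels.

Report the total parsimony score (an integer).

EF@0: {C} ∪ {G} = {C,G} (union, +1)
EFG@0: {C,G} ∪ {A} = {A,C,G} (union, +1)
UZ@0: {T} ∪ {A} = {A,T} (union, +1)
EFGUZ@0: {A,C,G} ∩ {A,T} = {A} (intersection, +0)
EF@1: {T} ∪ {C} = {C,T} (union, +1)
EFG@1: {C,T} ∪ {A} = {A,C,T} (union, +1)
UZ@1: {G} ∪ {A} = {A,G} (union, +1)
EFGUZ@1: {A,C,T} ∩ {A,G} = {A} (intersection, +0)
EF@2: {T} ∩ {T} = {T} (intersection, +0)
EFG@2: {T} ∪ {C} = {C,T} (union, +1)
UZ@2: {T} ∪ {C} = {C,T} (union, +1)
EFGUZ@2: {C,T} ∩ {C,T} = {C,T} (intersection, +0)
EF@3: {A} ∪ {G} = {A,G} (union, +1)
EFG@3: {A,G} ∪ {C} = {A,C,G} (union, +1)
UZ@3: {T} ∩ {T} = {T} (intersection, +0)
EFGUZ@3: {A,C,G} ∪ {T} = {A,C,G,T} (union, +1)
per-site changes: [3, 3, 2, 3]; total = 11

11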